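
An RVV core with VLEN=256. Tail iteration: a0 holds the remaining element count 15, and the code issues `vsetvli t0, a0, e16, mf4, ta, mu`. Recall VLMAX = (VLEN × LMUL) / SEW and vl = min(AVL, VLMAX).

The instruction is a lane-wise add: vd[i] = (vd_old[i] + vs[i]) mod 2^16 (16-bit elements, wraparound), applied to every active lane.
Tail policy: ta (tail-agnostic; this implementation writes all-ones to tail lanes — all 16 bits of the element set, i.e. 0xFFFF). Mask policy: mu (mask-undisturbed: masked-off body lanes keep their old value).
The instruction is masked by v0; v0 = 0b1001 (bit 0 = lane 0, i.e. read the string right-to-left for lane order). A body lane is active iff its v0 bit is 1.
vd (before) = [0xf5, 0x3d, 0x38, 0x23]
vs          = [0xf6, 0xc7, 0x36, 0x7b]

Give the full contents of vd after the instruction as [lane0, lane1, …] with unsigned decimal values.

vd = [491, 61, 56, 158]

VLMAX = (256 × 1/4) / 16 = 4 lanes
vl ← min(15, 4) = 4
[0] add(0xf5,0xf6) = 0x1eb
[1] mask-off/keep = 0x3d
[2] mask-off/keep = 0x38
[3] add(0x23,0x7b) = 0x9e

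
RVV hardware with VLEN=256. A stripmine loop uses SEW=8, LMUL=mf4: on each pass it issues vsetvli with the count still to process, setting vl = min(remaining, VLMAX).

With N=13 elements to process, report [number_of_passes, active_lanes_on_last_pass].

VLMAX = (256 × 1/4) / 8 = 8 lanes
13 elements at 8/iter → 2 passes, remainder 5 on the last

[iterations, last_vl] = [2, 5]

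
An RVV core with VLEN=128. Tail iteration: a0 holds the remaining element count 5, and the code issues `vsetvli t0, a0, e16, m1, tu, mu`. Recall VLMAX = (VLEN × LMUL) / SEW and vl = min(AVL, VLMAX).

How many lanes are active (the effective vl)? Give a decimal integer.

vl = 5

VLMAX = VLEN×LMUL/SEW = 128×1/16 = 8
vl ← min(5, 8) = 5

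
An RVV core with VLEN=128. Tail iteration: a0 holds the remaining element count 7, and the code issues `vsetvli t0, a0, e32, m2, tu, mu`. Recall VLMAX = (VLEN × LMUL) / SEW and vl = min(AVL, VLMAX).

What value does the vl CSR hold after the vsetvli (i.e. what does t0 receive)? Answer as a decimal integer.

VLMAX = (128 × 2) / 32 = 8 lanes
AVL=7 ≤ VLMAX=8, so vl = 7

vl = 7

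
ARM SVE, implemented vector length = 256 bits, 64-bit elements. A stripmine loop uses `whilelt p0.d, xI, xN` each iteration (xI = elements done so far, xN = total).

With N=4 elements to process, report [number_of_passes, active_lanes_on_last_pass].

[iterations, last_vl] = [1, 4]

lane count: 256 div 64 = 4
iterations = ceil(4/4) = 1; final-pass vl = 4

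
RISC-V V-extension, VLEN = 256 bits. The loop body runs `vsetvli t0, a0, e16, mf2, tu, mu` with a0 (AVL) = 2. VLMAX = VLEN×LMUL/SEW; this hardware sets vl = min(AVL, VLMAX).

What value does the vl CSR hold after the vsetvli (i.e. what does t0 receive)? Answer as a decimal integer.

VLMAX = VLEN×LMUL/SEW = 256×1/2/16 = 8
vl ← min(2, 8) = 2

vl = 2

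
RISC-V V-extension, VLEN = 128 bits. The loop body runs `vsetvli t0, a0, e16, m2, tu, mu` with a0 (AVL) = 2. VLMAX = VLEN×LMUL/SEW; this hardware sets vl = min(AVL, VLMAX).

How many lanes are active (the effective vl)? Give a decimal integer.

lanes per group: 128·2/16 = 16
AVL=2 ≤ VLMAX=16, so vl = 2

vl = 2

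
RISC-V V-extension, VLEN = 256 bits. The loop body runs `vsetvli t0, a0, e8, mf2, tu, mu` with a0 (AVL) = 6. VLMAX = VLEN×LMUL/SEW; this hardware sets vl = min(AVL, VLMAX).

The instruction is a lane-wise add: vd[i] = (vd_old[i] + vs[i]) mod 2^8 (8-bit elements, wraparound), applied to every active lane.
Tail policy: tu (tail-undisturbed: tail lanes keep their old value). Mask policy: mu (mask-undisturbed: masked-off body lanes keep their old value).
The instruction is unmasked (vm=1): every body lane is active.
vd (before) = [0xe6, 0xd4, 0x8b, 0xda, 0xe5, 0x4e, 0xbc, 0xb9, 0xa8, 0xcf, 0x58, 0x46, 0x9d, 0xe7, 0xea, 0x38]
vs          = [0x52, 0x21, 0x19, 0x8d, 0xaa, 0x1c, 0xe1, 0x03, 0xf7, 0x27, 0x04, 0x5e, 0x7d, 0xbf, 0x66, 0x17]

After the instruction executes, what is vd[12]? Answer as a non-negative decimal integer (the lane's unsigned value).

vd[12] = 157

VLMAX = VLEN×LMUL/SEW = 256×1/2/8 = 16
vl ← min(6, 16) = 6
  i=0: add(0xe6,0x52) → 56
  i=1: add(0xd4,0x21) → 245
  i=2: add(0x8b,0x19) → 164
  i=3: add(0xda,0x8d) → 103
  i=4: add(0xe5,0xaa) → 143
  i=5: add(0x4e,0x1c) → 106
  i=6: tail/keep → 188
  i=7: tail/keep → 185
  i=8: tail/keep → 168
  i=9: tail/keep → 207
  i=10: tail/keep → 88
  i=11: tail/keep → 70
  i=12: tail/keep → 157
  i=13: tail/keep → 231
  i=14: tail/keep → 234
  i=15: tail/keep → 56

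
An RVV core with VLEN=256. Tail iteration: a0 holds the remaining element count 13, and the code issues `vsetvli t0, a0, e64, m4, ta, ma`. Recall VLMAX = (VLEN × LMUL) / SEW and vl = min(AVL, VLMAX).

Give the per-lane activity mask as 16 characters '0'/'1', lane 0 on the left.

predicate = 1111111111111000

VLMAX = VLEN×LMUL/SEW = 256×4/64 = 16
vl = min(AVL, VLMAX) = min(13, 16) = 13
bits (lane 0 leftmost): 1111111111111000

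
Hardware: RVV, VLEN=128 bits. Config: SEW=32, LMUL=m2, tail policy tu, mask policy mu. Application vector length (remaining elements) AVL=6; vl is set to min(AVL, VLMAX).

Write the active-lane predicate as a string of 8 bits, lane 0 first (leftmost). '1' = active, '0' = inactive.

predicate = 11111100

VLMAX = (128 × 2) / 32 = 8 lanes
vl = min(AVL, VLMAX) = min(6, 8) = 6
bits (lane 0 leftmost): 11111100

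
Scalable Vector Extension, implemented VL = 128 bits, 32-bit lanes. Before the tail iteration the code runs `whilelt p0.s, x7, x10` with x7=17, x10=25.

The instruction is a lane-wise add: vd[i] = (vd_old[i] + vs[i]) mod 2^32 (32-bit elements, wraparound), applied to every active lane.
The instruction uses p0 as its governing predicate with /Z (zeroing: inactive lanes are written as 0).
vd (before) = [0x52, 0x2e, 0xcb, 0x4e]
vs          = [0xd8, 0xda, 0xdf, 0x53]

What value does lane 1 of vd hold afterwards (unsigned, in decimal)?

vd[1] = 264

lane count: 128 div 32 = 4
p0[j] = (17+j < 25); true for j=0..3 → 4 lanes set
  i=0: add(0x52,0xd8) → 298
  i=1: add(0x2e,0xda) → 264
  i=2: add(0xcb,0xdf) → 426
  i=3: add(0x4e,0x53) → 161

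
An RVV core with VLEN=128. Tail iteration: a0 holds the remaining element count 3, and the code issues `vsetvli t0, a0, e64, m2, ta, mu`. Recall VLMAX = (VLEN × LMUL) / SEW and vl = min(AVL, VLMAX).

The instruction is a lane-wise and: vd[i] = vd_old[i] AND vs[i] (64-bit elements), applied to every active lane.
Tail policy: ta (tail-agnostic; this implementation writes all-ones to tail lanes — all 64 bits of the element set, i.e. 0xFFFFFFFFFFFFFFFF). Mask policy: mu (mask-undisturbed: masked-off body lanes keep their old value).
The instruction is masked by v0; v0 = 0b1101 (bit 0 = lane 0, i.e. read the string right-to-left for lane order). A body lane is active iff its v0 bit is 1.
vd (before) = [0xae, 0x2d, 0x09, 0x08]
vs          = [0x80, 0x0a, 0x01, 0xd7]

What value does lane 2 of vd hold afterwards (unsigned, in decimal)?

vd[2] = 1

VLMAX = VLEN×LMUL/SEW = 128×2/64 = 4
AVL=3 ≤ VLMAX=4, so vl = 3
vd[0] and(0xae,0x80) -> 0x80
vd[1] mask-off/keep -> 0x2d
vd[2] and(0x09,0x01) -> 0x01
vd[3] tail/ones -> 0xffffffffffffffff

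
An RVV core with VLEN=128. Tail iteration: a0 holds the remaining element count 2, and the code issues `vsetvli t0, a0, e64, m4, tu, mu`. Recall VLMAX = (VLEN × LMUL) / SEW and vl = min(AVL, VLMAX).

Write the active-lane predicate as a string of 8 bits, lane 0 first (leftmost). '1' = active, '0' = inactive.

predicate = 11000000

lanes per group: 128·4/64 = 8
vl ← min(2, 8) = 2
bits (lane 0 leftmost): 11000000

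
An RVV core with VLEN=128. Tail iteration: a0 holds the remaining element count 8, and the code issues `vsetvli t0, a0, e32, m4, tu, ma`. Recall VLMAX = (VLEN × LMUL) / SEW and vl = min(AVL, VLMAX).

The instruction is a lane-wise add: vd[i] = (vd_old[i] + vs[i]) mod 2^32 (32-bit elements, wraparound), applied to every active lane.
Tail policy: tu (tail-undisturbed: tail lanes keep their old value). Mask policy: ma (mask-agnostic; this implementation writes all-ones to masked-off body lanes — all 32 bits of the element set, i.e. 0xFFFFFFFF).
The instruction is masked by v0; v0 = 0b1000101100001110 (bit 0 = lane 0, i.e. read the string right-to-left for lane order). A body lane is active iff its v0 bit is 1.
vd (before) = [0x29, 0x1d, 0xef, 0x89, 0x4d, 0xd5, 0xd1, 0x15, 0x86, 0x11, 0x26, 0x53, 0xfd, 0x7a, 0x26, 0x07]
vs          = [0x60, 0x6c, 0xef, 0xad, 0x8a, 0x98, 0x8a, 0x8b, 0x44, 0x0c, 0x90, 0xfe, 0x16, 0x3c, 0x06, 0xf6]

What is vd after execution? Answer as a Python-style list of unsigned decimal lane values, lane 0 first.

VLMAX = VLEN×LMUL/SEW = 128×4/32 = 16
AVL=8 ≤ VLMAX=16, so vl = 8
vd[0] mask-off/ones -> 0xffffffff
vd[1] add(0x1d,0x6c) -> 0x89
vd[2] add(0xef,0xef) -> 0x1de
vd[3] add(0x89,0xad) -> 0x136
vd[4] mask-off/ones -> 0xffffffff
vd[5] mask-off/ones -> 0xffffffff
vd[6] mask-off/ones -> 0xffffffff
vd[7] mask-off/ones -> 0xffffffff
vd[8] tail/keep -> 0x86
vd[9] tail/keep -> 0x11
vd[10] tail/keep -> 0x26
vd[11] tail/keep -> 0x53
vd[12] tail/keep -> 0xfd
vd[13] tail/keep -> 0x7a
vd[14] tail/keep -> 0x26
vd[15] tail/keep -> 0x07

vd = [4294967295, 137, 478, 310, 4294967295, 4294967295, 4294967295, 4294967295, 134, 17, 38, 83, 253, 122, 38, 7]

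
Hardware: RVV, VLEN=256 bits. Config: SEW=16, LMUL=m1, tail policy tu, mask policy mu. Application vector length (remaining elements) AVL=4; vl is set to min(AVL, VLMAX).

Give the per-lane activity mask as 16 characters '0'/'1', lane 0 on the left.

VLMAX = VLEN×LMUL/SEW = 256×1/16 = 16
AVL=4 ≤ VLMAX=16, so vl = 4
bits (lane 0 leftmost): 1111000000000000

predicate = 1111000000000000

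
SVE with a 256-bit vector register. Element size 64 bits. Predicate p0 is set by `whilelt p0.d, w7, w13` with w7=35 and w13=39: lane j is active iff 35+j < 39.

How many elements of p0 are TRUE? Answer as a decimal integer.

vl = 4

register lanes = 256/64 = 4
whilelt: lane j active iff 35+j < 39 → j < 4 → 4 active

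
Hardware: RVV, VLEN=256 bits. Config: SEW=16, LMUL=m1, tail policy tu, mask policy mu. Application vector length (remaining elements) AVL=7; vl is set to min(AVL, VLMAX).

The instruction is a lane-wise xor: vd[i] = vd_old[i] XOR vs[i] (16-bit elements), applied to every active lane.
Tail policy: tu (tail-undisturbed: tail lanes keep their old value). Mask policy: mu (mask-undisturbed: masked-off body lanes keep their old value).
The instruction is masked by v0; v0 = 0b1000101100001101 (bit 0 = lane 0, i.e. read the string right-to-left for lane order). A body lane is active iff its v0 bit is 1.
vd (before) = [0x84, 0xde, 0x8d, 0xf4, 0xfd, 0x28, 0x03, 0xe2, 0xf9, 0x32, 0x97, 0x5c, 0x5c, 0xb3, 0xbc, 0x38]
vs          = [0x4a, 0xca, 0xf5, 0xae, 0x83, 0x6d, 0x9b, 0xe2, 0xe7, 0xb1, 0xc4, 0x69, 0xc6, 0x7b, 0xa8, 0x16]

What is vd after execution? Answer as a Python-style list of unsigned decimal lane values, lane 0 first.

vd = [206, 222, 120, 90, 253, 40, 3, 226, 249, 50, 151, 92, 92, 179, 188, 56]

VLMAX = VLEN×LMUL/SEW = 256×1/16 = 16
vl = min(AVL, VLMAX) = min(7, 16) = 7
[0] xor(0x84,0x4a) = 0xce
[1] mask-off/keep = 0xde
[2] xor(0x8d,0xf5) = 0x78
[3] xor(0xf4,0xae) = 0x5a
[4] mask-off/keep = 0xfd
[5] mask-off/keep = 0x28
[6] mask-off/keep = 0x03
[7] tail/keep = 0xe2
[8] tail/keep = 0xf9
[9] tail/keep = 0x32
[10] tail/keep = 0x97
[11] tail/keep = 0x5c
[12] tail/keep = 0x5c
[13] tail/keep = 0xb3
[14] tail/keep = 0xbc
[15] tail/keep = 0x38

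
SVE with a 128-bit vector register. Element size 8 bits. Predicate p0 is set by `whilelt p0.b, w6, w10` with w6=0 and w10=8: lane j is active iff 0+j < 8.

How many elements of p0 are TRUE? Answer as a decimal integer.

register lanes = 128/8 = 16
p0[j] = (0+j < 8); true for j=0..7 → 8 lanes set

vl = 8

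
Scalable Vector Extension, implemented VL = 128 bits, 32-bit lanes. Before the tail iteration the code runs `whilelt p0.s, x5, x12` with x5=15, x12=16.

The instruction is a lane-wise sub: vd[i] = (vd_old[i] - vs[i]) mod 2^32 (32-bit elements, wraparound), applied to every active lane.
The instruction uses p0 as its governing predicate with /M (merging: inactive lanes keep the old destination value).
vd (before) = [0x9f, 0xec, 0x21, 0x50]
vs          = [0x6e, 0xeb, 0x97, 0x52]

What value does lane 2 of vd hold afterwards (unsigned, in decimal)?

lane count: 128 div 32 = 4
active while 15+j < 16, i.e. j ∈ [0,1) capped at 4 ⇒ 1
[0] sub(0x9f,0x6e) = 0x31
[1] tail/keep = 0xec
[2] tail/keep = 0x21
[3] tail/keep = 0x50

vd[2] = 33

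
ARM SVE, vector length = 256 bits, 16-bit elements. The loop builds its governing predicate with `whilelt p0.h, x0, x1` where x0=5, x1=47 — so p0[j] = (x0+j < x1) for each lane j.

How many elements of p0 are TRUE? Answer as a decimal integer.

vl = 16

lane count: 256 div 16 = 16
p0[j] = (5+j < 47); true for j=0..15 → 16 lanes set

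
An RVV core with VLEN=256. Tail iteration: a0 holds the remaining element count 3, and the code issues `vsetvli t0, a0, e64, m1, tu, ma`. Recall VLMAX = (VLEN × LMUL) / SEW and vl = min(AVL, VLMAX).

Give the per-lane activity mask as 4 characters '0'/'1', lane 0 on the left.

predicate = 1110

lanes per group: 256·1/64 = 4
AVL=3 ≤ VLMAX=4, so vl = 3
bits (lane 0 leftmost): 1110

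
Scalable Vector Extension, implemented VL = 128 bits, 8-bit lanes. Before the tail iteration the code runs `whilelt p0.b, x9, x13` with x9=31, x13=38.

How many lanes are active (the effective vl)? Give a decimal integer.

vl = 7

lane count: 128 div 8 = 16
whilelt: lane j active iff 31+j < 38 → j < 7 → 7 active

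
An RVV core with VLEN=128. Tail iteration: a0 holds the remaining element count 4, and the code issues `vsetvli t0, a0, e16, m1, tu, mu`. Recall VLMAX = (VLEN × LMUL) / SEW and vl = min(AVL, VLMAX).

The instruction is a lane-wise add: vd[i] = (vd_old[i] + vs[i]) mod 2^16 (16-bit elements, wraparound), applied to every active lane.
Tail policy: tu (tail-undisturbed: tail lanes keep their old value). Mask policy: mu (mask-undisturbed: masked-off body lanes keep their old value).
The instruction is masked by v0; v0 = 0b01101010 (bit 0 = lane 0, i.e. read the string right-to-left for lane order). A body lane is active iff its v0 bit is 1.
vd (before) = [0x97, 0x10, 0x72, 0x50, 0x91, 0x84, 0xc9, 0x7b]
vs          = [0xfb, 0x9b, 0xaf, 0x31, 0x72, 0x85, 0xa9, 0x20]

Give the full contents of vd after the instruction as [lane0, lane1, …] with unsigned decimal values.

lanes per group: 128·1/16 = 8
AVL=4 ≤ VLMAX=8, so vl = 4
[0] mask-off/keep = 0x97
[1] add(0x10,0x9b) = 0xab
[2] mask-off/keep = 0x72
[3] add(0x50,0x31) = 0x81
[4] tail/keep = 0x91
[5] tail/keep = 0x84
[6] tail/keep = 0xc9
[7] tail/keep = 0x7b

vd = [151, 171, 114, 129, 145, 132, 201, 123]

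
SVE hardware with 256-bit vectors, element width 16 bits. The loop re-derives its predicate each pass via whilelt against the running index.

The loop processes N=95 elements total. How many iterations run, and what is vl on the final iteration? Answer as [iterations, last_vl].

256-bit reg / 16-bit elem → 16 lanes
iterations = ceil(95/16) = 6; final-pass vl = 15

[iterations, last_vl] = [6, 15]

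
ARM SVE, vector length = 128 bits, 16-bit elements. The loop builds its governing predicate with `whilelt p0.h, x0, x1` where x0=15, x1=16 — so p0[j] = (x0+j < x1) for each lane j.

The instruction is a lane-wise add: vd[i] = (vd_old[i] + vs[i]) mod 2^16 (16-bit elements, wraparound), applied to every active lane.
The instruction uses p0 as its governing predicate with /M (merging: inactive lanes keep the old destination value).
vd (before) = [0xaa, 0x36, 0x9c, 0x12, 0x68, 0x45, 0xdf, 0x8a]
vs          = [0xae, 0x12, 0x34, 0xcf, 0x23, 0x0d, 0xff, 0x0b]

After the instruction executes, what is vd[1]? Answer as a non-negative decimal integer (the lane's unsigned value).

vd[1] = 54

128-bit reg / 16-bit elem → 8 lanes
whilelt: lane j active iff 15+j < 16 → j < 1 → 1 active
[0] add(0xaa,0xae) = 0x158
[1] tail/keep = 0x36
[2] tail/keep = 0x9c
[3] tail/keep = 0x12
[4] tail/keep = 0x68
[5] tail/keep = 0x45
[6] tail/keep = 0xdf
[7] tail/keep = 0x8a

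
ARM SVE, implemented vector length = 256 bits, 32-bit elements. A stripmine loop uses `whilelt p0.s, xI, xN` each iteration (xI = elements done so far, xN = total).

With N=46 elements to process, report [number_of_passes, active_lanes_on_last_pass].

256-bit reg / 32-bit elem → 8 lanes
46 elements at 8/iter → 6 passes, remainder 6 on the last

[iterations, last_vl] = [6, 6]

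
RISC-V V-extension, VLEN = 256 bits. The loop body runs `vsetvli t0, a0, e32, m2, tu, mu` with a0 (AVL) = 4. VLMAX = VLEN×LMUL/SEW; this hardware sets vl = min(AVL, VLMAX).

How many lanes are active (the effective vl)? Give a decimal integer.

lanes per group: 256·2/32 = 16
AVL=4 ≤ VLMAX=16, so vl = 4

vl = 4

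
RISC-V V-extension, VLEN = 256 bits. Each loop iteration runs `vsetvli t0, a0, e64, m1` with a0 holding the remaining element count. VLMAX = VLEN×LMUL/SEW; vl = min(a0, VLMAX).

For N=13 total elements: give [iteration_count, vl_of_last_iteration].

VLMAX = (256 × 1) / 64 = 4 lanes
iterations = ceil(13/4) = 4; final-pass vl = 1

[iterations, last_vl] = [4, 1]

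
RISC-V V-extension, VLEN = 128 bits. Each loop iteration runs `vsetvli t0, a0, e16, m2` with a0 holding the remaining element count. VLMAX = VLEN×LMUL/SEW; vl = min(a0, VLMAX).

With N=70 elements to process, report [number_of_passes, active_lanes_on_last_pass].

[iterations, last_vl] = [5, 6]

VLMAX = VLEN×LMUL/SEW = 128×2/16 = 16
N=70: ⌈70/16⌉ = 5 iters; last vl = 70 − 4×16 = 6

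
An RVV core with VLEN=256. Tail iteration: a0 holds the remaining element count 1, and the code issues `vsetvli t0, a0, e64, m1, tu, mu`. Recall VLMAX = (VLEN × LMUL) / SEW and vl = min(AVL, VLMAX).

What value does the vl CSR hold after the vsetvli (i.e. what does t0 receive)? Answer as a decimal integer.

vl = 1

VLMAX = (256 × 1) / 64 = 4 lanes
vl = min(AVL, VLMAX) = min(1, 4) = 1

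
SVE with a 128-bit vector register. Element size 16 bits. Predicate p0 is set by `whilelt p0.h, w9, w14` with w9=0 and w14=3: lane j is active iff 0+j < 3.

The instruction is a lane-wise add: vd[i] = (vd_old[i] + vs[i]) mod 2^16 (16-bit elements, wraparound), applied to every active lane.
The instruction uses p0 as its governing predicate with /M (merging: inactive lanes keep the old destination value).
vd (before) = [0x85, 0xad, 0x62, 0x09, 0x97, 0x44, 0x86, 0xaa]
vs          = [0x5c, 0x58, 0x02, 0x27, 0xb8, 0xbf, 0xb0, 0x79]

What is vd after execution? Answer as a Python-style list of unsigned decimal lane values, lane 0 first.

vd = [225, 261, 100, 9, 151, 68, 134, 170]

lane count: 128 div 16 = 8
p0[j] = (0+j < 3); true for j=0..2 → 3 lanes set
lane  0: add(0x85,0x5c) ⇒ 0xe1
lane  1: add(0xad,0x58) ⇒ 0x105
lane  2: add(0x62,0x02) ⇒ 0x64
lane  3: tail/keep ⇒ 0x09
lane  4: tail/keep ⇒ 0x97
lane  5: tail/keep ⇒ 0x44
lane  6: tail/keep ⇒ 0x86
lane  7: tail/keep ⇒ 0xaa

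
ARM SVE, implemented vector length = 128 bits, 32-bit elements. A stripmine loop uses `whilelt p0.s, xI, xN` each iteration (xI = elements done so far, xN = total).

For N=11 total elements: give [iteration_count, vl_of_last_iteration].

128-bit reg / 32-bit elem → 4 lanes
iterations = ceil(11/4) = 3; final-pass vl = 3

[iterations, last_vl] = [3, 3]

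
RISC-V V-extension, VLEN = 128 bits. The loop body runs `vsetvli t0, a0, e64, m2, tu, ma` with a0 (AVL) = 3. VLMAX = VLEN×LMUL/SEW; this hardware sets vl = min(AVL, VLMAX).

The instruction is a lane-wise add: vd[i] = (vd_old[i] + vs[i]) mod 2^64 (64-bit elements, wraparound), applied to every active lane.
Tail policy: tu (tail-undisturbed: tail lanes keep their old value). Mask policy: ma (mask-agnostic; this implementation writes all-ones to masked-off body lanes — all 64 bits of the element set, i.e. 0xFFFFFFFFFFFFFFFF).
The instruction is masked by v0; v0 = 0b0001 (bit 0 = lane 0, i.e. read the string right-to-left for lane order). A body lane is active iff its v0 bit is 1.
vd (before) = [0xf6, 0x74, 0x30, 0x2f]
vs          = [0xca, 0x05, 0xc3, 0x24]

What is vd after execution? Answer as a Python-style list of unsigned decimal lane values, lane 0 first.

vd = [448, 18446744073709551615, 18446744073709551615, 47]

lanes per group: 128·2/64 = 4
vl ← min(3, 4) = 3
  i=0: add(0xf6,0xca) → 448
  i=1: mask-off/ones → 18446744073709551615
  i=2: mask-off/ones → 18446744073709551615
  i=3: tail/keep → 47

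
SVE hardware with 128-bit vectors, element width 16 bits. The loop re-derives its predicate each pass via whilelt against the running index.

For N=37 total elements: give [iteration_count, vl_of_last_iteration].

128-bit reg / 16-bit elem → 8 lanes
N=37: ⌈37/8⌉ = 5 iters; last vl = 37 − 4×8 = 5

[iterations, last_vl] = [5, 5]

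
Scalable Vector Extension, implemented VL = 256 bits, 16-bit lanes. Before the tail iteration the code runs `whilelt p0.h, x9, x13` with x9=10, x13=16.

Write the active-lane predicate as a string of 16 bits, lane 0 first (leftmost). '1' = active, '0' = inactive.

predicate = 1111110000000000

lane count: 256 div 16 = 16
active while 10+j < 16, i.e. j ∈ [0,6) capped at 16 ⇒ 6
bits (lane 0 leftmost): 1111110000000000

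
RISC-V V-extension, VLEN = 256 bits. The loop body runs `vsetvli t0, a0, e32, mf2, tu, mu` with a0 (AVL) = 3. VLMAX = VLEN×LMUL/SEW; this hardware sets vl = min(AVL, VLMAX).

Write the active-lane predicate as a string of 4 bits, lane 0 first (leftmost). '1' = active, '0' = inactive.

predicate = 1110

VLMAX = VLEN×LMUL/SEW = 256×1/2/32 = 4
vl ← min(3, 4) = 3
bits (lane 0 leftmost): 1110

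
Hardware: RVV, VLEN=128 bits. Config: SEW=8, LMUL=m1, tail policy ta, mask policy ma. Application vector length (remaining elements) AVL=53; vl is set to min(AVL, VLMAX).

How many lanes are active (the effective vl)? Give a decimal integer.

vl = 16

VLMAX = (128 × 1) / 8 = 16 lanes
vl = min(AVL, VLMAX) = min(53, 16) = 16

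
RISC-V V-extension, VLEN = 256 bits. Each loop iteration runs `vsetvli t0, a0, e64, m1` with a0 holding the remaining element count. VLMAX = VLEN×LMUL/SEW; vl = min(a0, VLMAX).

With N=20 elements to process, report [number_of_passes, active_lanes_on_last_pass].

[iterations, last_vl] = [5, 4]

VLMAX = VLEN×LMUL/SEW = 256×1/64 = 4
20 elements at 4/iter → 5 passes, remainder 4 on the last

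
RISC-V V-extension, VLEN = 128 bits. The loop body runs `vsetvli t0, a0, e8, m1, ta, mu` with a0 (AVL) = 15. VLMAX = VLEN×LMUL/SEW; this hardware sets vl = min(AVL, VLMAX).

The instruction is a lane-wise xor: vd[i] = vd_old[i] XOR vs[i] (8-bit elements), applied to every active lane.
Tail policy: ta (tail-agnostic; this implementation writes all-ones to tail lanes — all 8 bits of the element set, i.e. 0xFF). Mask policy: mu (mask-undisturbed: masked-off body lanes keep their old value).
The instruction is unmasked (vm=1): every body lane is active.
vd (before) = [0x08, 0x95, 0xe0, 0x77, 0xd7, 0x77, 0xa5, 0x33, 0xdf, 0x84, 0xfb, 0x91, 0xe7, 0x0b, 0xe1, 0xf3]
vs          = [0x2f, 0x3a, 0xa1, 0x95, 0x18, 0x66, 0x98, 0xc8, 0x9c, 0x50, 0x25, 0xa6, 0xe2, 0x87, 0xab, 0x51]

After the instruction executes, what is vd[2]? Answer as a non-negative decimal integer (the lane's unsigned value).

vd[2] = 65

lanes per group: 128·1/8 = 16
AVL=15 ≤ VLMAX=16, so vl = 15
vd[0] xor(0x08,0x2f) -> 0x27
vd[1] xor(0x95,0x3a) -> 0xaf
vd[2] xor(0xe0,0xa1) -> 0x41
vd[3] xor(0x77,0x95) -> 0xe2
vd[4] xor(0xd7,0x18) -> 0xcf
vd[5] xor(0x77,0x66) -> 0x11
vd[6] xor(0xa5,0x98) -> 0x3d
vd[7] xor(0x33,0xc8) -> 0xfb
vd[8] xor(0xdf,0x9c) -> 0x43
vd[9] xor(0x84,0x50) -> 0xd4
vd[10] xor(0xfb,0x25) -> 0xde
vd[11] xor(0x91,0xa6) -> 0x37
vd[12] xor(0xe7,0xe2) -> 0x05
vd[13] xor(0x0b,0x87) -> 0x8c
vd[14] xor(0xe1,0xab) -> 0x4a
vd[15] tail/ones -> 0xff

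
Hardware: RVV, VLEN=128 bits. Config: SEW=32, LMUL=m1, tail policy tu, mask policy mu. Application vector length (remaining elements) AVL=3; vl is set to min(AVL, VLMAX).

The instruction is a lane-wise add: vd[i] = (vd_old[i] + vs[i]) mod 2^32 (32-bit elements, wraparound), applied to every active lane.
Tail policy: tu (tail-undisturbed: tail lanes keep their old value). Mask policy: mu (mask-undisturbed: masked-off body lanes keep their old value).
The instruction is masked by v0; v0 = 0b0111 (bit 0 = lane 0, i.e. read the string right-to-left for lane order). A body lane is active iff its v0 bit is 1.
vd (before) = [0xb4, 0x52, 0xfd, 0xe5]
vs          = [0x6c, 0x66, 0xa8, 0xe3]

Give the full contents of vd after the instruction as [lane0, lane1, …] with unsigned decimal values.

VLMAX = VLEN×LMUL/SEW = 128×1/32 = 4
AVL=3 ≤ VLMAX=4, so vl = 3
vd[0] add(0xb4,0x6c) -> 0x120
vd[1] add(0x52,0x66) -> 0xb8
vd[2] add(0xfd,0xa8) -> 0x1a5
vd[3] tail/keep -> 0xe5

vd = [288, 184, 421, 229]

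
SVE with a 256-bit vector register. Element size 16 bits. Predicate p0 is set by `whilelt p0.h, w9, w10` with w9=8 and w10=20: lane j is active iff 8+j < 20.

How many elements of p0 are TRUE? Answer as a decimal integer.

vl = 12

register lanes = 256/16 = 16
active while 8+j < 20, i.e. j ∈ [0,12) capped at 16 ⇒ 12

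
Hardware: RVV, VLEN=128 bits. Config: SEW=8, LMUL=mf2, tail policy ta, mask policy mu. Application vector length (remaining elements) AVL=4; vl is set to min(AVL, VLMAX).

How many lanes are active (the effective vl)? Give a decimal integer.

VLMAX = VLEN×LMUL/SEW = 128×1/2/8 = 8
vl = min(AVL, VLMAX) = min(4, 8) = 4

vl = 4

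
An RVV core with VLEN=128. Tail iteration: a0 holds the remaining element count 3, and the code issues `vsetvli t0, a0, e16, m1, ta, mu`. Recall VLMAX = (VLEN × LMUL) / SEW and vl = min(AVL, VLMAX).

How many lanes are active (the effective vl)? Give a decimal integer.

vl = 3

VLMAX = (128 × 1) / 16 = 8 lanes
vl = min(AVL, VLMAX) = min(3, 8) = 3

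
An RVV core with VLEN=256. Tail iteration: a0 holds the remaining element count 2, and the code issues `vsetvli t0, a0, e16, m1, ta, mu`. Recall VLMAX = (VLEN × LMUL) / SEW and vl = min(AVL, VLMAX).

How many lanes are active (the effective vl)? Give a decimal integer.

lanes per group: 256·1/16 = 16
AVL=2 ≤ VLMAX=16, so vl = 2

vl = 2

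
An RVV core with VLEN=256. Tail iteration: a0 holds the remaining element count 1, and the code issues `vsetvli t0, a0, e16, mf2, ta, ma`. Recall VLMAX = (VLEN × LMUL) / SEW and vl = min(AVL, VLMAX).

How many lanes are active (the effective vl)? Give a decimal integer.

VLMAX = (256 × 1/2) / 16 = 8 lanes
vl ← min(1, 8) = 1

vl = 1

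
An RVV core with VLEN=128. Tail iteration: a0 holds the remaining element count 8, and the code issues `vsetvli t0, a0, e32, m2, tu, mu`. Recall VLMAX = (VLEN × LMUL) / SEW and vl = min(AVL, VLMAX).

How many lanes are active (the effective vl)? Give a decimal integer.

vl = 8

lanes per group: 128·2/32 = 8
vl = min(AVL, VLMAX) = min(8, 8) = 8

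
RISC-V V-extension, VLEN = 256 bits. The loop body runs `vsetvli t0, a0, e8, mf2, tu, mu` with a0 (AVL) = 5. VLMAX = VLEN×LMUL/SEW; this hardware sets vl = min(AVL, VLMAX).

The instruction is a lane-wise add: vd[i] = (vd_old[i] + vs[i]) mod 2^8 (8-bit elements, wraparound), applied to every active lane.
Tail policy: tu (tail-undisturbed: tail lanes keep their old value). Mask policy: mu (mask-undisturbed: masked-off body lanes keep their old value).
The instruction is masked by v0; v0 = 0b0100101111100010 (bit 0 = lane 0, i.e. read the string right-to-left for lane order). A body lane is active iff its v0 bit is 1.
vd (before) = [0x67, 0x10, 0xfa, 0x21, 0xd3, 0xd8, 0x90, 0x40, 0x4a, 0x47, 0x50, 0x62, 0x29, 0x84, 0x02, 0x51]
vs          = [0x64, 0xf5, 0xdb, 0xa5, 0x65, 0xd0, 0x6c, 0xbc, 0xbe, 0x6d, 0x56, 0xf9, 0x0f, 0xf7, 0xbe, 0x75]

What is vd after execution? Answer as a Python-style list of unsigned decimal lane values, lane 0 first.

VLMAX = (256 × 1/2) / 8 = 16 lanes
vl = min(AVL, VLMAX) = min(5, 16) = 5
  i=0: mask-off/keep → 103
  i=1: add(0x10,0xf5) → 5
  i=2: mask-off/keep → 250
  i=3: mask-off/keep → 33
  i=4: mask-off/keep → 211
  i=5: tail/keep → 216
  i=6: tail/keep → 144
  i=7: tail/keep → 64
  i=8: tail/keep → 74
  i=9: tail/keep → 71
  i=10: tail/keep → 80
  i=11: tail/keep → 98
  i=12: tail/keep → 41
  i=13: tail/keep → 132
  i=14: tail/keep → 2
  i=15: tail/keep → 81

vd = [103, 5, 250, 33, 211, 216, 144, 64, 74, 71, 80, 98, 41, 132, 2, 81]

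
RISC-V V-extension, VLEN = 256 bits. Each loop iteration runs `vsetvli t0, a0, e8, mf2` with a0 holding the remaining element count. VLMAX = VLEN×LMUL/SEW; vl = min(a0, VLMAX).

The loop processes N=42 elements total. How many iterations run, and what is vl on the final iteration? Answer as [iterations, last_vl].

VLMAX = (256 × 1/2) / 8 = 16 lanes
N=42: ⌈42/16⌉ = 3 iters; last vl = 42 − 2×16 = 10

[iterations, last_vl] = [3, 10]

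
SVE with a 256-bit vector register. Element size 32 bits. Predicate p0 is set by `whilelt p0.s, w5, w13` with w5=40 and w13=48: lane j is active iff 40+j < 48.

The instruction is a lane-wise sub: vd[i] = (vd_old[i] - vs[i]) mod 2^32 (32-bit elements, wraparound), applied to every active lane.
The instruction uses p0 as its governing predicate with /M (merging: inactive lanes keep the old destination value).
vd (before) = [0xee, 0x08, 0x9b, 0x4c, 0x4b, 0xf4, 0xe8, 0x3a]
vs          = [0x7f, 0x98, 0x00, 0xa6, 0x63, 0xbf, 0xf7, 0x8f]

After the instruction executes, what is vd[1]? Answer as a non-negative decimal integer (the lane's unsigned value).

256-bit reg / 32-bit elem → 8 lanes
whilelt: lane j active iff 40+j < 48 → j < 8 → 8 active
  i=0: sub(0xee,0x7f) → 111
  i=1: sub(0x08,0x98) → 4294967152
  i=2: sub(0x9b,0x00) → 155
  i=3: sub(0x4c,0xa6) → 4294967206
  i=4: sub(0x4b,0x63) → 4294967272
  i=5: sub(0xf4,0xbf) → 53
  i=6: sub(0xe8,0xf7) → 4294967281
  i=7: sub(0x3a,0x8f) → 4294967211

vd[1] = 4294967152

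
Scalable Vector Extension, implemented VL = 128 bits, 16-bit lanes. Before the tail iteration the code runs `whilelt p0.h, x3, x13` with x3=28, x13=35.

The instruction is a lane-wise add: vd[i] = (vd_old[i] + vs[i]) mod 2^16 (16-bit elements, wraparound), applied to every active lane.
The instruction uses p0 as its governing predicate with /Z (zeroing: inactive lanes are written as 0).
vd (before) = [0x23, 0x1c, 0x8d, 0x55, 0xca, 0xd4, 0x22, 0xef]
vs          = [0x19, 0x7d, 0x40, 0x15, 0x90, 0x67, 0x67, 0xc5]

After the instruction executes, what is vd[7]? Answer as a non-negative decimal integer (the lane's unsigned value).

vd[7] = 0

128-bit reg / 16-bit elem → 8 lanes
active while 28+j < 35, i.e. j ∈ [0,7) capped at 8 ⇒ 7
lane  0: add(0x23,0x19) ⇒ 0x3c
lane  1: add(0x1c,0x7d) ⇒ 0x99
lane  2: add(0x8d,0x40) ⇒ 0xcd
lane  3: add(0x55,0x15) ⇒ 0x6a
lane  4: add(0xca,0x90) ⇒ 0x15a
lane  5: add(0xd4,0x67) ⇒ 0x13b
lane  6: add(0x22,0x67) ⇒ 0x89
lane  7: tail/zero ⇒ 0x00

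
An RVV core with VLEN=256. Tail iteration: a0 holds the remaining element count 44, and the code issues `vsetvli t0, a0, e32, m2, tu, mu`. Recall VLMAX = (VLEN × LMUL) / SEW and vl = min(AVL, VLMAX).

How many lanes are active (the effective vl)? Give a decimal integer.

VLMAX = (256 × 2) / 32 = 16 lanes
vl = min(AVL, VLMAX) = min(44, 16) = 16

vl = 16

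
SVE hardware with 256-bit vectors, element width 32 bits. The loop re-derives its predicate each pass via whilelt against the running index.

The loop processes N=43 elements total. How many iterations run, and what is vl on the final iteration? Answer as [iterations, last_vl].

256-bit reg / 32-bit elem → 8 lanes
N=43: ⌈43/8⌉ = 6 iters; last vl = 43 − 5×8 = 3

[iterations, last_vl] = [6, 3]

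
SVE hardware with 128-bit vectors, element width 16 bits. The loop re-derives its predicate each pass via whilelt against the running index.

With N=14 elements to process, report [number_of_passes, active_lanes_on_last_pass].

128-bit reg / 16-bit elem → 8 lanes
iterations = ceil(14/8) = 2; final-pass vl = 6

[iterations, last_vl] = [2, 6]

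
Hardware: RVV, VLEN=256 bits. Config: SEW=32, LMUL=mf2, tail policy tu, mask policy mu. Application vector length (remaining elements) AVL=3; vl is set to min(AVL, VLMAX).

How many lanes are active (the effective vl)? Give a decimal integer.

VLMAX = (256 × 1/2) / 32 = 4 lanes
AVL=3 ≤ VLMAX=4, so vl = 3

vl = 3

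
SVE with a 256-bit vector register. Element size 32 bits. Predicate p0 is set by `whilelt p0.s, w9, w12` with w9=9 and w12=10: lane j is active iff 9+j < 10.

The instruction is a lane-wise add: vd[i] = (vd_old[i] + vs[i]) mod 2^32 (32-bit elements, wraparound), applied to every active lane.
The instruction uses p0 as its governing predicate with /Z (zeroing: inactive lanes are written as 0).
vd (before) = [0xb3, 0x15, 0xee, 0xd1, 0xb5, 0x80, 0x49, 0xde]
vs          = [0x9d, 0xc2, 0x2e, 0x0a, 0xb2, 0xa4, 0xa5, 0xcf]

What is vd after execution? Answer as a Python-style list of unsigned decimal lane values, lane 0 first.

lane count: 256 div 32 = 8
p0[j] = (9+j < 10); true for j=0..0 → 1 lanes set
  i=0: add(0xb3,0x9d) → 336
  i=1: tail/zero → 0
  i=2: tail/zero → 0
  i=3: tail/zero → 0
  i=4: tail/zero → 0
  i=5: tail/zero → 0
  i=6: tail/zero → 0
  i=7: tail/zero → 0

vd = [336, 0, 0, 0, 0, 0, 0, 0]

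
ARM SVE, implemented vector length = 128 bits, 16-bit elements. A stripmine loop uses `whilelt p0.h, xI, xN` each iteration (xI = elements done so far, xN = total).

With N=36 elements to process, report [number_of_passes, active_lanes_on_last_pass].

register lanes = 128/16 = 8
iterations = ceil(36/8) = 5; final-pass vl = 4

[iterations, last_vl] = [5, 4]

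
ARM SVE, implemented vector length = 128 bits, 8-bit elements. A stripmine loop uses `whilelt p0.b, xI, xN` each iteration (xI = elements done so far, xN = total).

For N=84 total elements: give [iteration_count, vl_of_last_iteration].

[iterations, last_vl] = [6, 4]

register lanes = 128/8 = 16
84 elements at 16/iter → 6 passes, remainder 4 on the last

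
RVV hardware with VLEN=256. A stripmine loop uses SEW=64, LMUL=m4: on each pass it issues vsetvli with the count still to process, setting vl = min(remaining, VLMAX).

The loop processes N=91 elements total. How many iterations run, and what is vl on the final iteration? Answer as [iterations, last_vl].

[iterations, last_vl] = [6, 11]

lanes per group: 256·4/64 = 16
N=91: ⌈91/16⌉ = 6 iters; last vl = 91 − 5×16 = 11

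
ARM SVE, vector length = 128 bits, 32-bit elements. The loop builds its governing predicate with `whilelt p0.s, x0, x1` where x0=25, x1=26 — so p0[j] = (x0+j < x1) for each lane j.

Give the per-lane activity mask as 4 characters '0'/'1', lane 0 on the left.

register lanes = 128/32 = 4
p0[j] = (25+j < 26); true for j=0..0 → 1 lanes set
bits (lane 0 leftmost): 1000

predicate = 1000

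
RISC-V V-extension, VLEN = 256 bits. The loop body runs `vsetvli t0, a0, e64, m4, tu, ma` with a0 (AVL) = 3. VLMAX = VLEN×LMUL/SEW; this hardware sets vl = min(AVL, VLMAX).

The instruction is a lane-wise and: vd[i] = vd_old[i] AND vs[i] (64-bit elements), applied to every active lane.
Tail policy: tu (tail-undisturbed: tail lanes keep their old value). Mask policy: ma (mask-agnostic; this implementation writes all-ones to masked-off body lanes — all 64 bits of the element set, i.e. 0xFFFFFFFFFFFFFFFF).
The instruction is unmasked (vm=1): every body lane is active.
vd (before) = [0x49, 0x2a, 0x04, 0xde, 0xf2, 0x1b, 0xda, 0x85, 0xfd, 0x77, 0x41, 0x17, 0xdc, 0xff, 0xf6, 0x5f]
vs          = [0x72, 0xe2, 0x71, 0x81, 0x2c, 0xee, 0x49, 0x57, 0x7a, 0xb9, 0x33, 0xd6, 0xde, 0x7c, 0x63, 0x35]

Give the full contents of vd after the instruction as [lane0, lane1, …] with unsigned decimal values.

lanes per group: 256·4/64 = 16
vl = min(AVL, VLMAX) = min(3, 16) = 3
vd[0] and(0x49,0x72) -> 0x40
vd[1] and(0x2a,0xe2) -> 0x22
vd[2] and(0x04,0x71) -> 0x00
vd[3] tail/keep -> 0xde
vd[4] tail/keep -> 0xf2
vd[5] tail/keep -> 0x1b
vd[6] tail/keep -> 0xda
vd[7] tail/keep -> 0x85
vd[8] tail/keep -> 0xfd
vd[9] tail/keep -> 0x77
vd[10] tail/keep -> 0x41
vd[11] tail/keep -> 0x17
vd[12] tail/keep -> 0xdc
vd[13] tail/keep -> 0xff
vd[14] tail/keep -> 0xf6
vd[15] tail/keep -> 0x5f

vd = [64, 34, 0, 222, 242, 27, 218, 133, 253, 119, 65, 23, 220, 255, 246, 95]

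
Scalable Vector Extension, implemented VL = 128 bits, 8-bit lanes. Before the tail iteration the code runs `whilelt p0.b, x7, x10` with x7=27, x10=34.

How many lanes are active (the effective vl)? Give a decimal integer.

lane count: 128 div 8 = 16
p0[j] = (27+j < 34); true for j=0..6 → 7 lanes set

vl = 7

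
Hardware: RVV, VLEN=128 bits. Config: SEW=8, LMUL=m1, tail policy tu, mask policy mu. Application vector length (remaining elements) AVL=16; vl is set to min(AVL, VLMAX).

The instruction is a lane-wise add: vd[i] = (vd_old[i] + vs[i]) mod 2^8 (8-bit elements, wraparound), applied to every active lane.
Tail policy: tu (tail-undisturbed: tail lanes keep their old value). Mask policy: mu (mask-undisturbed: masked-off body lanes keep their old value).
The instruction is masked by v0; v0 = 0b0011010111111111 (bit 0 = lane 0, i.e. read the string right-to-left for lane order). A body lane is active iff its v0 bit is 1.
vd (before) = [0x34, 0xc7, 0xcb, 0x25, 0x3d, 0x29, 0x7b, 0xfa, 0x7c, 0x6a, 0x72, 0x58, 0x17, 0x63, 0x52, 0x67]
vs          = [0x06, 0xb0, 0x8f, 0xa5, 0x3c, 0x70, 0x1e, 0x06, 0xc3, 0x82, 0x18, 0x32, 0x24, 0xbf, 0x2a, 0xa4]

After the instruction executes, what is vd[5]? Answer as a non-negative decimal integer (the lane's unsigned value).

vd[5] = 153

VLMAX = VLEN×LMUL/SEW = 128×1/8 = 16
vl ← min(16, 16) = 16
[0] add(0x34,0x06) = 0x3a
[1] add(0xc7,0xb0) = 0x77
[2] add(0xcb,0x8f) = 0x5a
[3] add(0x25,0xa5) = 0xca
[4] add(0x3d,0x3c) = 0x79
[5] add(0x29,0x70) = 0x99
[6] add(0x7b,0x1e) = 0x99
[7] add(0xfa,0x06) = 0x00
[8] add(0x7c,0xc3) = 0x3f
[9] mask-off/keep = 0x6a
[10] add(0x72,0x18) = 0x8a
[11] mask-off/keep = 0x58
[12] add(0x17,0x24) = 0x3b
[13] add(0x63,0xbf) = 0x22
[14] mask-off/keep = 0x52
[15] mask-off/keep = 0x67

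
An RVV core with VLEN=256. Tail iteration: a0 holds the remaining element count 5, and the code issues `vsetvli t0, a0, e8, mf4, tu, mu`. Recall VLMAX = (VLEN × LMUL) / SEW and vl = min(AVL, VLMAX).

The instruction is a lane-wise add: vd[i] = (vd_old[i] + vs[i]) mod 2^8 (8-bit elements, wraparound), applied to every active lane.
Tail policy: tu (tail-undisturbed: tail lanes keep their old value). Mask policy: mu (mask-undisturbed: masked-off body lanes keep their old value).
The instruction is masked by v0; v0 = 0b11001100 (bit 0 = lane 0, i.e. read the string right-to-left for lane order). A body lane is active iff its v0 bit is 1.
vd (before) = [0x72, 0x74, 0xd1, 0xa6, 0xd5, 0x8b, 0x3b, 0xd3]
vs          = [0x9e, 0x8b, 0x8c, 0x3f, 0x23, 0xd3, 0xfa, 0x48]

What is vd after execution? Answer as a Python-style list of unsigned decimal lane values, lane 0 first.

lanes per group: 256·1/4/8 = 8
vl = min(AVL, VLMAX) = min(5, 8) = 5
lane  0: mask-off/keep ⇒ 0x72
lane  1: mask-off/keep ⇒ 0x74
lane  2: add(0xd1,0x8c) ⇒ 0x5d
lane  3: add(0xa6,0x3f) ⇒ 0xe5
lane  4: mask-off/keep ⇒ 0xd5
lane  5: tail/keep ⇒ 0x8b
lane  6: tail/keep ⇒ 0x3b
lane  7: tail/keep ⇒ 0xd3

vd = [114, 116, 93, 229, 213, 139, 59, 211]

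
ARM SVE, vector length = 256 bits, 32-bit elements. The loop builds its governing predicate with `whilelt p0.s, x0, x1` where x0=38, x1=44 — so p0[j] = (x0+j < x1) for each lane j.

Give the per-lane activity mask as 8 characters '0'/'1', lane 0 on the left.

lane count: 256 div 32 = 8
active while 38+j < 44, i.e. j ∈ [0,6) capped at 8 ⇒ 6
bits (lane 0 leftmost): 11111100

predicate = 11111100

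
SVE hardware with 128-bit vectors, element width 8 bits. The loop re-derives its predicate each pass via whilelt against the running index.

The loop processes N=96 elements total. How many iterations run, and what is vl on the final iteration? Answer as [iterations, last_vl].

register lanes = 128/8 = 16
96 elements at 16/iter → 6 passes, remainder 16 on the last

[iterations, last_vl] = [6, 16]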